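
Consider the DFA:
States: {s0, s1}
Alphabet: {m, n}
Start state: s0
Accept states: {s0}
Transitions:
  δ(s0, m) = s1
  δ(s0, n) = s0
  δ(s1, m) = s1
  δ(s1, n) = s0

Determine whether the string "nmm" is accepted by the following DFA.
Processing string "nmm":
  s0 --n--> s0
  s0 --m--> s1
  s1 --m--> s1
Final state: s1
Accept states: {s0}
No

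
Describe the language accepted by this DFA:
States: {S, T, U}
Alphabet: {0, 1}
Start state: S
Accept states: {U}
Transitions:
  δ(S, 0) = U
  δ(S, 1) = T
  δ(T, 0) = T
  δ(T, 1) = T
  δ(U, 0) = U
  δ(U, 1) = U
Testing a few strings:
  '1' → reject
  '0' → accept
  '01' → accept
  '11' → reject
State roles: S=no input read; T=started with 1 (dead); U=started with 0
All binary strings starting with 0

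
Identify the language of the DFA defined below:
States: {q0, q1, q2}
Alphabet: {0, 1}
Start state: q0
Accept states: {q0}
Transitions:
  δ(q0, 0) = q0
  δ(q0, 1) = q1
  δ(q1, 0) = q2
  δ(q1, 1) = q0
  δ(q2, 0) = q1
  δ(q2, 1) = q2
Testing a few strings:
  '0' → accept
  '00' → accept
  '011' → accept
  '0011' → accept
State roles: q0=value ≡ 0 (mod 3); q1=value ≡ 1 (mod 3); q2=value ≡ 2 (mod 3)
All binary strings representing a multiple of 3 (read in base 2; leading zeros allowed and ε counts as 0)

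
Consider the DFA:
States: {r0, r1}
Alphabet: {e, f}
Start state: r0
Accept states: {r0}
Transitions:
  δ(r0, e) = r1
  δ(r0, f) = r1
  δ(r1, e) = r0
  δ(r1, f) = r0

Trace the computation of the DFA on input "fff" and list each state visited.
read 'f': r0 → r1
  read 'f': r1 → r0
  read 'f': r0 → r1
r0 -> r1 -> r0 -> r1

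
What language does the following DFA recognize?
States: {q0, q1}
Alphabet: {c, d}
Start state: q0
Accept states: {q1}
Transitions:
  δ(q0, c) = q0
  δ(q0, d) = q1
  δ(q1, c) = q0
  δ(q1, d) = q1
Testing a few strings:
  'd' → accept
  'cdd' → accept
  'dc' → reject
  'cdc' → reject
State roles: q0=last symbol not d; q1=last symbol is d
All strings over {c,d} ending with d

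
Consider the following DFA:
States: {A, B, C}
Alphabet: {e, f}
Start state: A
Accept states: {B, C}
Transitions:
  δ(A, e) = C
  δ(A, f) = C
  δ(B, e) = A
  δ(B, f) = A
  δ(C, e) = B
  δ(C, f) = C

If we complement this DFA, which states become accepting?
Complement accept states = All states \ Original accept states
= {A, B, C} \ {B, C}
{A}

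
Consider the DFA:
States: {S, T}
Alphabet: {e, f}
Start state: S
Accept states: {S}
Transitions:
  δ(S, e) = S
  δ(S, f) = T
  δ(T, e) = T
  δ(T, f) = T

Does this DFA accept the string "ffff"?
Processing string "ffff":
  S --f--> T
  T --f--> T
  T --f--> T
  T --f--> T
Final state: T
Accept states: {S}
No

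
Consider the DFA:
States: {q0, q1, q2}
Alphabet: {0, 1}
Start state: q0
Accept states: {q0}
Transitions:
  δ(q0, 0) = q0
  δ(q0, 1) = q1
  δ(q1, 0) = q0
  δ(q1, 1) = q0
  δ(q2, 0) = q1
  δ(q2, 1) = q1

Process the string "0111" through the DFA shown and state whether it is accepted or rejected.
Processing string "0111":
  q0 --0--> q0
  q0 --1--> q1
  q1 --1--> q0
  q0 --1--> q1
Final state: q1
Accept states: {q0}
No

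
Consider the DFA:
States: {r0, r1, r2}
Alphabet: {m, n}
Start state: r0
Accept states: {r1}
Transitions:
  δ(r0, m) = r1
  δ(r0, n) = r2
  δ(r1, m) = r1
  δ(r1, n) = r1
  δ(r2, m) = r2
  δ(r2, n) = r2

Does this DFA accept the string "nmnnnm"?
Processing string "nmnnnm":
  r0 --n--> r2
  r2 --m--> r2
  r2 --n--> r2
  r2 --n--> r2
  r2 --n--> r2
  r2 --m--> r2
Final state: r2
Accept states: {r1}
No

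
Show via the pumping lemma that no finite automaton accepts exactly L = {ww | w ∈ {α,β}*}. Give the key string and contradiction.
Assume L is regular with pumping length p. Idea: pumping the leading α-block breaks the equality of the two halves.
Choose s = α^p β α^p β ∈ L (with w = α^p β). |s| = 2p+2 ≥ p. By the pumping lemma, s = xyz with |xy| ≤ p, |y| > 0, so y = α^k with k ≥ 1, in the first α-block. Then xy²z = α^(p+k) β α^p β, of length 2p+2+k. If k is odd this length is odd, so it cannot be of the form ww. If k is even, each half has length p+1+k/2 ≤ p+k, so the first half lies entirely inside the leading α-block and contains no β, while the second half ends in β; the halves differ. Either way xy²z ∉ L.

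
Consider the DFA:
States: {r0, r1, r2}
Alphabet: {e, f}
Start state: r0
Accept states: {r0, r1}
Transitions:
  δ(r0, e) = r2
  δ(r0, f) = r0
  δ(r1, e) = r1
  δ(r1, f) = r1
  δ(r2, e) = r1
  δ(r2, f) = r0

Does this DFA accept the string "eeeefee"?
Processing string "eeeefee":
  r0 --e--> r2
  r2 --e--> r1
  r1 --e--> r1
  r1 --e--> r1
  r1 --f--> r1
  r1 --e--> r1
  r1 --e--> r1
Final state: r1
Accept states: {r0, r1}
Yes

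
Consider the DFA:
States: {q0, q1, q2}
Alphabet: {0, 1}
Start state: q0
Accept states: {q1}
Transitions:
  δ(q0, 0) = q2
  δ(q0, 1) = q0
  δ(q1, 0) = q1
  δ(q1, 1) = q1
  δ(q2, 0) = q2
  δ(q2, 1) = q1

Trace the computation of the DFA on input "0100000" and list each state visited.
read '0': q0 → q2
  read '1': q2 → q1
  read '0': q1 → q1
  read '0': q1 → q1
  read '0': q1 → q1
  read '0': q1 → q1
  read '0': q1 → q1
q0 -> q2 -> q1 -> q1 -> q1 -> q1 -> q1 -> q1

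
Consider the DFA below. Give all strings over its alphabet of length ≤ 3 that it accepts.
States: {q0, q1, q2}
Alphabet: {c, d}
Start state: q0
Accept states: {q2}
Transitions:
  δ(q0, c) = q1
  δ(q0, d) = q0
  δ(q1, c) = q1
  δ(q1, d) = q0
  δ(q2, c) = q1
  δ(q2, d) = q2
None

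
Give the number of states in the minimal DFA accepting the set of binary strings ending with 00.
By Myhill–Nerode, count the distinguishable equivalence classes: 3 classes — one per longest suffix of the input that is a prefix of '00' (lengths 0 through 2); only the length-2 class is accepting.
3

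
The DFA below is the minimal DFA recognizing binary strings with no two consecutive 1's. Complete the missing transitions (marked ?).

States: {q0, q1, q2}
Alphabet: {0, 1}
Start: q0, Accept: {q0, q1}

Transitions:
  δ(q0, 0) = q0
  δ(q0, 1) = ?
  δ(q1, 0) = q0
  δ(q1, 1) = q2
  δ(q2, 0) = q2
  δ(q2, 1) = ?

From the language and accept set, identify what each state tracks — q0: last symbol not 1 (ok); q1: last symbol 1 (ok); q2: saw 11 (dead).
Each missing δ(q, a) is the state matching the new tracked value after reading a.
δ(q0, 1) = q1; δ(q2, 1) = q2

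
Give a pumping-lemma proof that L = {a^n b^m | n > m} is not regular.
Assume L is regular with pumping length p. Idea: pumping down the a-block drops the a-count to at most the b-count.
Choose s = a^(p+1) b^p ∈ L (|s| = 2p+1 ≥ p). By the pumping lemma, s = xyz with |xy| ≤ p, |y| > 0, so y = a^k with k ≥ 1. Take i = 0: xz = a^(p+1−k) b^p. Since k ≥ 1, p+1−k ≤ p, so the number of a's is no longer strictly greater than the number of b's, hence xz ∉ L.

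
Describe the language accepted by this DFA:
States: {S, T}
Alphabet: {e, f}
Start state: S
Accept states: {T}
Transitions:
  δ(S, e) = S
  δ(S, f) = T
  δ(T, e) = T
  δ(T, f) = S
Testing a few strings:
  'fef' → reject
  'fe' → accept
  'ee' → reject
  'ef' → accept
State roles: S=even number of f's so far; T=odd number of f's so far
All strings over {e,f} with an odd number of f's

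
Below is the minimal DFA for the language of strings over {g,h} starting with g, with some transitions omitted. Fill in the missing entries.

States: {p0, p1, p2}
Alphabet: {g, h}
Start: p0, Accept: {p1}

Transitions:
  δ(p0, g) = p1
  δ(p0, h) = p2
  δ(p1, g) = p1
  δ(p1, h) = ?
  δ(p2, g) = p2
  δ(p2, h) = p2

From the language and accept set, identify what each state tracks — p0: no input read; p1: started with g; p2: started with h (dead).
Each missing δ(q, a) is the state matching the new tracked value after reading a.
δ(p1, h) = p1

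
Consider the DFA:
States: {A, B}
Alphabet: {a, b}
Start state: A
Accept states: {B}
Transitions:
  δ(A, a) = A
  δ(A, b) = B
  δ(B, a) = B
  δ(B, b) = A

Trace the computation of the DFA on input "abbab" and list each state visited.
read 'a': A → A
  read 'b': A → B
  read 'b': B → A
  read 'a': A → A
  read 'b': A → B
A -> A -> B -> A -> A -> B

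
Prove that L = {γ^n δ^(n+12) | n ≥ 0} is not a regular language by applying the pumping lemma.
Assume L is regular with pumping length p. Idea: pumping the γ-block breaks the fixed offset of 12.
Choose s = γ^p δ^(p+12) ∈ L. By the pumping lemma, s = xyz with |xy| ≤ p, |y| > 0, so y = γ^k with k ≥ 1. Then xy²z = γ^(p+k) δ^(p+12). For this to be in L we would need p+12 = (p+k)+12, i.e. k = 0, contradicting k ≥ 1. So xy²z ∉ L.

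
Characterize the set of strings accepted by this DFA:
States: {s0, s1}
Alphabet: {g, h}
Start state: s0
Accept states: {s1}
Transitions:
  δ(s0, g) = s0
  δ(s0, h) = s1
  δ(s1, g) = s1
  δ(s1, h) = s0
Testing a few strings:
  'g' → reject
  'hh' → reject
  'gg' → reject
  'hg' → accept
State roles: s0=even number of h's so far; s1=odd number of h's so far
All strings over {g,h} with an odd number of h's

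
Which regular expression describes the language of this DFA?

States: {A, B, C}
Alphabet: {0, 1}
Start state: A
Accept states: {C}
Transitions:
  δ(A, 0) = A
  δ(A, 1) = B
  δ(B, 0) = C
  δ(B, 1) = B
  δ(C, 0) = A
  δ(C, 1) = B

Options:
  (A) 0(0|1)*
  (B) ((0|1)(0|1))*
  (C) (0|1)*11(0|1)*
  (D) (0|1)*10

Check each option against the DFA on short strings; one disagreement eliminates an option:
  (A) 0(0|1)*: on '0' the DFA goes A → A and rejects (A ∉ Accept), but the regex matches it → eliminate
  (B) ((0|1)(0|1))*: on ε the DFA stays in A and rejects (A ∉ Accept), but the regex matches it → eliminate
  (C) (0|1)*11(0|1)*: on '10' the DFA goes A → B → C and accepts (C ∈ Accept), but the regex does not match it → eliminate
  (D) (0|1)*10: agrees with the DFA on every string of length ≤ 6
Only (D) is consistent with the DFA.
(D) (0|1)*10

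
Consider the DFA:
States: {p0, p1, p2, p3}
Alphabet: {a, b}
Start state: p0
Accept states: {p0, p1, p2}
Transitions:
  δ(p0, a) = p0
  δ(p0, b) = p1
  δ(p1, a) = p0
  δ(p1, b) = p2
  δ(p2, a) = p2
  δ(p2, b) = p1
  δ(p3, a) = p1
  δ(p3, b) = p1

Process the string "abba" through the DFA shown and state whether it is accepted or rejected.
Processing string "abba":
  p0 --a--> p0
  p0 --b--> p1
  p1 --b--> p2
  p2 --a--> p2
Final state: p2
Accept states: {p0, p1, p2}
Yes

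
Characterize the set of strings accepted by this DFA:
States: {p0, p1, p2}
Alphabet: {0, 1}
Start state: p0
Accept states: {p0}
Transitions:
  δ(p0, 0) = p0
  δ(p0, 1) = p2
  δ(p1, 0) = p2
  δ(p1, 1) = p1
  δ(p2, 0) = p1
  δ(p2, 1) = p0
Testing a few strings:
  '1111' → accept
  '0' → accept
  '01' → reject
  '001' → reject
State roles: p0=value ≡ 0 (mod 3); p1=value ≡ 2 (mod 3); p2=value ≡ 1 (mod 3)
All binary strings representing a multiple of 3 (read in base 2; leading zeros allowed and ε counts as 0)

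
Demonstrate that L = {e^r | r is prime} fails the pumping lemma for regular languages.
Assume L is regular with pumping length p. Idea: pumping by a suitable count produces a composite length.
Let q be a prime with q ≥ p and choose s = e^q ∈ L. By the pumping lemma, s = xyz with |xy| ≤ p, |y| = k ≥ 1. Take i = q+1: |xy^(q+1)z| = q + q·k = q(1+k). Since q ≥ 2 and 1+k ≥ 2, q(1+k) is composite, so xy^(q+1)z ∉ L.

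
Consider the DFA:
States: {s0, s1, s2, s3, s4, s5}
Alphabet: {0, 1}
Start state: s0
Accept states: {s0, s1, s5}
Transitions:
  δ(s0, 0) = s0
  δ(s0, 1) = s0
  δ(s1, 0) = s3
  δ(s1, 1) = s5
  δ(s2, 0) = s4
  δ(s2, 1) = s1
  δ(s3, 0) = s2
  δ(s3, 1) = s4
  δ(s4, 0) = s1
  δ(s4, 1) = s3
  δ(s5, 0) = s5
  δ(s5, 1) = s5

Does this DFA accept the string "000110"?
Processing string "000110":
  s0 --0--> s0
  s0 --0--> s0
  s0 --0--> s0
  s0 --1--> s0
  s0 --1--> s0
  s0 --0--> s0
Final state: s0
Accept states: {s0, s1, s5}
Yes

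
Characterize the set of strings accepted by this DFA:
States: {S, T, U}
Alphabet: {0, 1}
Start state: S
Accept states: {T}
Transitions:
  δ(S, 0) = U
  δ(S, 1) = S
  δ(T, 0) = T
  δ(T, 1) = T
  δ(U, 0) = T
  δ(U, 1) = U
Testing a few strings:
  '01' → reject
  '100' → accept
  '000' → accept
  '10' → reject
State roles: S=zero 0's seen; T=≥ two 0's seen; U=one 0 seen
All binary strings containing at least two 0's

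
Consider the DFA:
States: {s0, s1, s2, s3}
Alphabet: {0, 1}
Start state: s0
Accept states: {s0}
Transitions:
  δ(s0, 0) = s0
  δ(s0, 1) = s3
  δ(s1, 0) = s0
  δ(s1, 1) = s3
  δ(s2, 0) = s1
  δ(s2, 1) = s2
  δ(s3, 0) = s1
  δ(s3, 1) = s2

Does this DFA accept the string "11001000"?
Processing string "11001000":
  s0 --1--> s3
  s3 --1--> s2
  s2 --0--> s1
  s1 --0--> s0
  s0 --1--> s3
  s3 --0--> s1
  s1 --0--> s0
  s0 --0--> s0
Final state: s0
Accept states: {s0}
Yes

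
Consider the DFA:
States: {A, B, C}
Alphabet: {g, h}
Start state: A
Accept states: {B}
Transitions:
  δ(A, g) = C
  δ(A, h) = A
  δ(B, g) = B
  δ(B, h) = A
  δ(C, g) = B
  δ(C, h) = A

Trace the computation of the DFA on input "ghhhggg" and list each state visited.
read 'g': A → C
  read 'h': C → A
  read 'h': A → A
  read 'h': A → A
  read 'g': A → C
  read 'g': C → B
  read 'g': B → B
A -> C -> A -> A -> A -> C -> B -> B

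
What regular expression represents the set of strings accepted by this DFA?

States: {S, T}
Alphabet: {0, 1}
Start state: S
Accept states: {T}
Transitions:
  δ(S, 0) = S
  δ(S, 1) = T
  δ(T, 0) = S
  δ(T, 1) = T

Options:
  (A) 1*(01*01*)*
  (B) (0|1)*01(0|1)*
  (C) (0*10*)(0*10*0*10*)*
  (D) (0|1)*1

Check each option against the DFA on short strings; one disagreement eliminates an option:
  (A) 1*(01*01*)*: on ε the DFA stays in S and rejects (S ∉ Accept), but the regex matches it → eliminate
  (B) (0|1)*01(0|1)*: on '1' the DFA goes S → T and accepts (T ∈ Accept), but the regex does not match it → eliminate
  (C) (0*10*)(0*10*0*10*)*: on '10' the DFA goes S → T → S and rejects (S ∉ Accept), but the regex matches it → eliminate
  (D) (0|1)*1: agrees with the DFA on every string of length ≤ 6
Only (D) is consistent with the DFA.
(D) (0|1)*1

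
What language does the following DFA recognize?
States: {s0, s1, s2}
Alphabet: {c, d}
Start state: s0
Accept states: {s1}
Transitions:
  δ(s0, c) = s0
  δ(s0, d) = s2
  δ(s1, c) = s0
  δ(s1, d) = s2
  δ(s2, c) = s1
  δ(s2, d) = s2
Testing a few strings:
  'dccc' → reject
  'cdd' → reject
  'cccc' → reject
  'cc' → reject
State roles: s0=no suffix match; s1=suffix is dc; s2=one trailing d
All strings over {c,d} ending with dc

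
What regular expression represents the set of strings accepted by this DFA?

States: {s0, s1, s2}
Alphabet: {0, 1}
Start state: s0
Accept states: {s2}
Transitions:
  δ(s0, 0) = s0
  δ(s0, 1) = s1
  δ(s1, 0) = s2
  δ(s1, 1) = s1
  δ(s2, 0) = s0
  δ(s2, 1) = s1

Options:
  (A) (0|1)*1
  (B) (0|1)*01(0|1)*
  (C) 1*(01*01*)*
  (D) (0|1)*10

Check each option against the DFA on short strings; one disagreement eliminates an option:
  (A) (0|1)*1: on '1' the DFA goes s0 → s1 and rejects (s1 ∉ Accept), but the regex matches it → eliminate
  (B) (0|1)*01(0|1)*: on '01' the DFA goes s0 → s0 → s1 and rejects (s1 ∉ Accept), but the regex matches it → eliminate
  (C) 1*(01*01*)*: on ε the DFA stays in s0 and rejects (s0 ∉ Accept), but the regex matches it → eliminate
  (D) (0|1)*10: agrees with the DFA on every string of length ≤ 6
Only (D) is consistent with the DFA.
(D) (0|1)*10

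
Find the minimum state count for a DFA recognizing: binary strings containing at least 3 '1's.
By Myhill–Nerode, count the distinguishable equivalence classes: 4 classes — having seen 0, 1, 2, or ≥3 copies of '1'; any two classes i < j (j ≤ 3) are distinguished by the string 1^(3−j), which takes class j to 3 copies (accepted) but leaves class i below 3 (rejected).
4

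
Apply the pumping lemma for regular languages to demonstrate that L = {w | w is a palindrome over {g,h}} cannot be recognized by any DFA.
Assume L is regular with pumping length p. Idea: pumping the leading g-block breaks the symmetry.
Choose s = g^p h g^p (a palindrome of length 2p+1 ≥ p). By the pumping lemma, s = xyz with |xy| ≤ p, |y| > 0, so y = g^k with k > 0 (xy lies entirely in the first g^p). Then xy²z = g^(p+k) h g^p, which is not a palindrome since p+k ≠ p.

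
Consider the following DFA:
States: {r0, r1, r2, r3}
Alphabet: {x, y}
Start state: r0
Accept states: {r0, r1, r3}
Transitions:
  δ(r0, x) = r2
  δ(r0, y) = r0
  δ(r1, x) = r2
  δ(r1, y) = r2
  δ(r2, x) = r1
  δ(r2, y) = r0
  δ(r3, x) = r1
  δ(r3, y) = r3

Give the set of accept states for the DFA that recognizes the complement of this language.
Complement accept states = All states \ Original accept states
= {r0, r1, r2, r3} \ {r0, r1, r3}
{r2}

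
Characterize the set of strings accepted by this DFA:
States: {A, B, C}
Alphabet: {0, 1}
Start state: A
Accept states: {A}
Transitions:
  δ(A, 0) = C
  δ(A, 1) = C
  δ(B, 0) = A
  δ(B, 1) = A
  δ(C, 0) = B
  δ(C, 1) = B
Testing a few strings:
  '000' → accept
  '00' → reject
  '0100' → reject
  '010' → accept
State roles: A=length ≡ 0 (mod 3); B=length ≡ 2 (mod 3); C=length ≡ 1 (mod 3)
All binary strings whose length is a multiple of 3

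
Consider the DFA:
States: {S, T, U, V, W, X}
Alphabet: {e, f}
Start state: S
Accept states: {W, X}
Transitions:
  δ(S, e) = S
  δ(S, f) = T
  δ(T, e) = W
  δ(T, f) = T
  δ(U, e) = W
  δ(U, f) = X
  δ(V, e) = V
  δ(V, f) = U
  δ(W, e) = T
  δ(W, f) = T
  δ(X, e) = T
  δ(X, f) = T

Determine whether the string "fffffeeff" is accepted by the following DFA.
Processing string "fffffeeff":
  S --f--> T
  T --f--> T
  T --f--> T
  T --f--> T
  T --f--> T
  T --e--> W
  W --e--> T
  T --f--> T
  T --f--> T
Final state: T
Accept states: {W, X}
No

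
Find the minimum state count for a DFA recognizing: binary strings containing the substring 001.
By Myhill–Nerode, count the distinguishable equivalence classes: 4 classes — one per longest suffix of the input that is a prefix of '001' (lengths 0 through 2), plus an absorbing 'already seen 001' class.
4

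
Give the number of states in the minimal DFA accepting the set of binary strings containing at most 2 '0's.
By Myhill–Nerode, count the distinguishable equivalence classes: 4 classes — having seen 0, 1, 2, or >2 copies of '0'; counts 0 through 2 are accepting and >2 is dead.
4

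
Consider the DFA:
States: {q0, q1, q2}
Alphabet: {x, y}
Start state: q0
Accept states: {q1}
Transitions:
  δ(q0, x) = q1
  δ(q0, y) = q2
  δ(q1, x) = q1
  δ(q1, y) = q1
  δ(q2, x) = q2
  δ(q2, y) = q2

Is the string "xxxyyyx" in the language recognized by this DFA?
Processing string "xxxyyyx":
  q0 --x--> q1
  q1 --x--> q1
  q1 --x--> q1
  q1 --y--> q1
  q1 --y--> q1
  q1 --y--> q1
  q1 --x--> q1
Final state: q1
Accept states: {q1}
Yes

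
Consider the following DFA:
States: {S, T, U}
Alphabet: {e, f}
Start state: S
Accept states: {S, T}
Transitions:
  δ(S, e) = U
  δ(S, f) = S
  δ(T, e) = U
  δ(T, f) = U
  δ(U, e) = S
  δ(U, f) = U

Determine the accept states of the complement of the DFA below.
Complement accept states = All states \ Original accept states
= {S, T, U} \ {S, T}
{U}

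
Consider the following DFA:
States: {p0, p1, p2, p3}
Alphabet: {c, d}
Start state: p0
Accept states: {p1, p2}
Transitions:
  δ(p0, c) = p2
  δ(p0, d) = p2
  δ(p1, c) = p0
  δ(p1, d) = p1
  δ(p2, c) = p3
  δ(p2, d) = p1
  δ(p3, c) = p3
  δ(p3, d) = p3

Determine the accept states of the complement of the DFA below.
Complement accept states = All states \ Original accept states
= {p0, p1, p2, p3} \ {p1, p2}
{p0, p3}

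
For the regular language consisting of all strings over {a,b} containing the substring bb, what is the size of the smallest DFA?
By Myhill–Nerode, count the distinguishable equivalence classes: 3 classes — one per longest suffix of the input that is a prefix of 'bb' (lengths 0 through 1), plus an absorbing 'already seen bb' class.
3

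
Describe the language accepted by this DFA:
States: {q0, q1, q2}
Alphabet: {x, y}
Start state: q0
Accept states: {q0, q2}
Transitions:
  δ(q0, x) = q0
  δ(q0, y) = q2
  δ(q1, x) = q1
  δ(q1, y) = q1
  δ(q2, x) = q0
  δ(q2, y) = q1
Testing a few strings:
  'yyy' → reject
  'xxy' → accept
  'x' → accept
  'y' → accept
State roles: q0=last symbol not y (ok); q1=saw yy (dead); q2=last symbol y (ok)
All strings over {x,y} with no two consecutive y's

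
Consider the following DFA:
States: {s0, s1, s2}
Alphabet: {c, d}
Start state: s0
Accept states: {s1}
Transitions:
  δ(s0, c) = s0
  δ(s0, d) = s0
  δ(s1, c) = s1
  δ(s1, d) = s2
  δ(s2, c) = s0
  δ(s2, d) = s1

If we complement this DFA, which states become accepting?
Complement accept states = All states \ Original accept states
= {s0, s1, s2} \ {s1}
{s0, s2}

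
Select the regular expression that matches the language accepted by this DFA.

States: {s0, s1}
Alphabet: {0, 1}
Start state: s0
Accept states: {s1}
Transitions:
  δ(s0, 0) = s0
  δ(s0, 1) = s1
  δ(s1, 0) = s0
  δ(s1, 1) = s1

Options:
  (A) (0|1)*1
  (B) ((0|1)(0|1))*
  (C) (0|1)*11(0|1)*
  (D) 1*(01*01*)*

Check each option against the DFA on short strings; one disagreement eliminates an option:
  (A) (0|1)*1: agrees with the DFA on every string of length ≤ 6
  (B) ((0|1)(0|1))*: on ε the DFA stays in s0 and rejects (s0 ∉ Accept), but the regex matches it → eliminate
  (C) (0|1)*11(0|1)*: on '1' the DFA goes s0 → s1 and accepts (s1 ∈ Accept), but the regex does not match it → eliminate
  (D) 1*(01*01*)*: on ε the DFA stays in s0 and rejects (s0 ∉ Accept), but the regex matches it → eliminate
Only (A) is consistent with the DFA.
(A) (0|1)*1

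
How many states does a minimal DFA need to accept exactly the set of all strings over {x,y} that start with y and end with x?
By Myhill–Nerode, count the distinguishable equivalence classes: four classes — empty / starts-y-ends-y / starts-y-ends-x / starts-x (dead).
4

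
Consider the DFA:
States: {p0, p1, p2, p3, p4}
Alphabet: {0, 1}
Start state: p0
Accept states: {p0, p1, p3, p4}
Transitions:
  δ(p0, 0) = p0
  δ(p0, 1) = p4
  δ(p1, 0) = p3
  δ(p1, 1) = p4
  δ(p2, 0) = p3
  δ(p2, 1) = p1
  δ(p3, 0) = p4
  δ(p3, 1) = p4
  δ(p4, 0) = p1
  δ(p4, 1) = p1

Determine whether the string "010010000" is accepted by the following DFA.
Processing string "010010000":
  p0 --0--> p0
  p0 --1--> p4
  p4 --0--> p1
  p1 --0--> p3
  p3 --1--> p4
  p4 --0--> p1
  p1 --0--> p3
  p3 --0--> p4
  p4 --0--> p1
Final state: p1
Accept states: {p0, p1, p3, p4}
Yes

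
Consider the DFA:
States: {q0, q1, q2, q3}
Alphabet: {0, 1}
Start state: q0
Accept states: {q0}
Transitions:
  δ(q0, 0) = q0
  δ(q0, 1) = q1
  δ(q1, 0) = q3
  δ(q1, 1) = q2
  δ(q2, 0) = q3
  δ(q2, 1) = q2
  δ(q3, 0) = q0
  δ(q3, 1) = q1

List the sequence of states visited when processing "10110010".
read '1': q0 → q1
  read '0': q1 → q3
  read '1': q3 → q1
  read '1': q1 → q2
  read '0': q2 → q3
  read '0': q3 → q0
  read '1': q0 → q1
  read '0': q1 → q3
q0 -> q1 -> q3 -> q1 -> q2 -> q3 -> q0 -> q1 -> q3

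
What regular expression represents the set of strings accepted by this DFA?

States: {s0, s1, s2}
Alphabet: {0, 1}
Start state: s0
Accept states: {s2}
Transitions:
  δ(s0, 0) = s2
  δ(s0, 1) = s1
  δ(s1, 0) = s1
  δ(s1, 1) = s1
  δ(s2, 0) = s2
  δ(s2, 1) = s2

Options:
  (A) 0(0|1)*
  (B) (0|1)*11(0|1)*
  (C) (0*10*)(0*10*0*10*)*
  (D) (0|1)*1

Check each option against the DFA on short strings; one disagreement eliminates an option:
  (A) 0(0|1)*: agrees with the DFA on every string of length ≤ 6
  (B) (0|1)*11(0|1)*: on '0' the DFA goes s0 → s2 and accepts (s2 ∈ Accept), but the regex does not match it → eliminate
  (C) (0*10*)(0*10*0*10*)*: on '0' the DFA goes s0 → s2 and accepts (s2 ∈ Accept), but the regex does not match it → eliminate
  (D) (0|1)*1: on '0' the DFA goes s0 → s2 and accepts (s2 ∈ Accept), but the regex does not match it → eliminate
Only (A) is consistent with the DFA.
(A) 0(0|1)*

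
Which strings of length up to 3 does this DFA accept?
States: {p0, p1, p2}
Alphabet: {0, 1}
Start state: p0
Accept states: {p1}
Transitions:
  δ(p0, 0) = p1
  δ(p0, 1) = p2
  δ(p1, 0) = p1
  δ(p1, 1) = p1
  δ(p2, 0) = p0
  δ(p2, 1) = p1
0, 00, 01, 11, 000, 001, 010, 011, 100, 110, 111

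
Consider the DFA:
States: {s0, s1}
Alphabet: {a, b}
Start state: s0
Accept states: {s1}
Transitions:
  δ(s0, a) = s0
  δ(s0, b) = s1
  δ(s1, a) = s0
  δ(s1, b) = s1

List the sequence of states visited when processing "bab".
read 'b': s0 → s1
  read 'a': s1 → s0
  read 'b': s0 → s1
s0 -> s1 -> s0 -> s1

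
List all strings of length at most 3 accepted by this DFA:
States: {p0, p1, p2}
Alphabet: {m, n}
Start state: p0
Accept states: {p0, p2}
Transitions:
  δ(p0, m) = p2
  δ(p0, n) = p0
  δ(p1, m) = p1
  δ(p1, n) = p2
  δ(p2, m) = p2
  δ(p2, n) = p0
ε, m, n, mm, mn, nm, nn, mmm, mmn, mnm, mnn, nmm, nmn, nnm, nnn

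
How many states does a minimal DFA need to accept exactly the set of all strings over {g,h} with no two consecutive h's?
By Myhill–Nerode, count the distinguishable equivalence classes: three classes — safe with last≠h / safe with last=h / hh seen (dead).
3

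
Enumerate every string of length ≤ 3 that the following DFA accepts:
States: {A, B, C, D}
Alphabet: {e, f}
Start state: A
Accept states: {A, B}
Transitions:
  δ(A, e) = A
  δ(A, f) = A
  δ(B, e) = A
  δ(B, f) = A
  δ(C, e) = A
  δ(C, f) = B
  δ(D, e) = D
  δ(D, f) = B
ε, e, f, ee, ef, fe, ff, eee, eef, efe, eff, fee, fef, ffe, fff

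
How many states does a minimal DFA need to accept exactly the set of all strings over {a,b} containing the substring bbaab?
By Myhill–Nerode, count the distinguishable equivalence classes: 6 classes — one per longest suffix of the input that is a prefix of 'bbaab' (lengths 0 through 4), plus an absorbing 'already seen bbaab' class.
6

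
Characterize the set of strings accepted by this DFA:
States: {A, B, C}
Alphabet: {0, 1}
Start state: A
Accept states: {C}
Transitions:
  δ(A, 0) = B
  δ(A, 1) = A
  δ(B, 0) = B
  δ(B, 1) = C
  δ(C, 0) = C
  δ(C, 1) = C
Testing a few strings:
  '0110' → accept
  '11' → reject
  '1100' → reject
  '1' → reject
State roles: A=no 0 seen yet; B=seen a 0, waiting for 1; C=substring 01 seen
All binary strings containing the substring 01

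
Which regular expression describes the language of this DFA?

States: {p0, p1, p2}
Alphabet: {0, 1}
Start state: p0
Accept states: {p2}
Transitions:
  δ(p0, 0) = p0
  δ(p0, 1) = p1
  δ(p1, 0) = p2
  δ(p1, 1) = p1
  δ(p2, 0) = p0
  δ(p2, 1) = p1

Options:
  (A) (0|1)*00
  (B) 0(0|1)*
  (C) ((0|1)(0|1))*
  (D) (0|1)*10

Check each option against the DFA on short strings; one disagreement eliminates an option:
  (A) (0|1)*00: on '00' the DFA goes p0 → p0 → p0 and rejects (p0 ∉ Accept), but the regex matches it → eliminate
  (B) 0(0|1)*: on '0' the DFA goes p0 → p0 and rejects (p0 ∉ Accept), but the regex matches it → eliminate
  (C) ((0|1)(0|1))*: on ε the DFA stays in p0 and rejects (p0 ∉ Accept), but the regex matches it → eliminate
  (D) (0|1)*10: agrees with the DFA on every string of length ≤ 6
Only (D) is consistent with the DFA.
(D) (0|1)*10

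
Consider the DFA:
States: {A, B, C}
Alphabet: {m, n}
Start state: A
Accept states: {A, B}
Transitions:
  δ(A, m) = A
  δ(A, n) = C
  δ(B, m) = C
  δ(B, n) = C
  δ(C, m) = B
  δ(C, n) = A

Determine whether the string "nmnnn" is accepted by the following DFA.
Processing string "nmnnn":
  A --n--> C
  C --m--> B
  B --n--> C
  C --n--> A
  A --n--> C
Final state: C
Accept states: {A, B}
No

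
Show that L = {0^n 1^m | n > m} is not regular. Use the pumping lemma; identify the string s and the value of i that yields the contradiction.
Assume L is regular with pumping length p. Idea: pumping down the 0-block drops the 0-count to at most the 1-count.
Choose s = 0^(p+1) 1^p ∈ L (|s| = 2p+1 ≥ p). By the pumping lemma, s = xyz with |xy| ≤ p, |y| > 0, so y = 0^k with k ≥ 1. Take i = 0: xz = 0^(p+1−k) 1^p. Since k ≥ 1, p+1−k ≤ p, so the number of 0's is no longer strictly greater than the number of 1's, hence xz ∉ L.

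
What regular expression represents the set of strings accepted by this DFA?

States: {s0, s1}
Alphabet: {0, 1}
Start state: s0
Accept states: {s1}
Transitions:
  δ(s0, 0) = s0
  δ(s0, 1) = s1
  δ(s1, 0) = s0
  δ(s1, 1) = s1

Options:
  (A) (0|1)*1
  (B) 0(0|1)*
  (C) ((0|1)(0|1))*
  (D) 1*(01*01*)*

Check each option against the DFA on short strings; one disagreement eliminates an option:
  (A) (0|1)*1: agrees with the DFA on every string of length ≤ 6
  (B) 0(0|1)*: on '0' the DFA goes s0 → s0 and rejects (s0 ∉ Accept), but the regex matches it → eliminate
  (C) ((0|1)(0|1))*: on ε the DFA stays in s0 and rejects (s0 ∉ Accept), but the regex matches it → eliminate
  (D) 1*(01*01*)*: on ε the DFA stays in s0 and rejects (s0 ∉ Accept), but the regex matches it → eliminate
Only (A) is consistent with the DFA.
(A) (0|1)*1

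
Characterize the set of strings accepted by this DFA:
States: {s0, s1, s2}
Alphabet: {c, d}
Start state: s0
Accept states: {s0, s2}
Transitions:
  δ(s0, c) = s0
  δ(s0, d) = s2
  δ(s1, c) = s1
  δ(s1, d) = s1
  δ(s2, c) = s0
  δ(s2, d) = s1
Testing a few strings:
  'c' → accept
  'd' → accept
  'cccc' → accept
  'ddd' → reject
State roles: s0=last symbol not d (ok); s1=saw dd (dead); s2=last symbol d (ok)
All strings over {c,d} with no two consecutive d's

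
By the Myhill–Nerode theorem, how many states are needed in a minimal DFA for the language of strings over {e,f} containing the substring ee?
By Myhill–Nerode, count the distinguishable equivalence classes: 3 classes — one per longest suffix of the input that is a prefix of 'ee' (lengths 0 through 1), plus an absorbing 'already seen ee' class.
3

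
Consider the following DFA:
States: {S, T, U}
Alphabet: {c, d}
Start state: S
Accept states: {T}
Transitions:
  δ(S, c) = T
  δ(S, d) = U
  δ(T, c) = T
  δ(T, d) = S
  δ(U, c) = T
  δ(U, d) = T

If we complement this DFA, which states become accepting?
Complement accept states = All states \ Original accept states
= {S, T, U} \ {T}
{S, U}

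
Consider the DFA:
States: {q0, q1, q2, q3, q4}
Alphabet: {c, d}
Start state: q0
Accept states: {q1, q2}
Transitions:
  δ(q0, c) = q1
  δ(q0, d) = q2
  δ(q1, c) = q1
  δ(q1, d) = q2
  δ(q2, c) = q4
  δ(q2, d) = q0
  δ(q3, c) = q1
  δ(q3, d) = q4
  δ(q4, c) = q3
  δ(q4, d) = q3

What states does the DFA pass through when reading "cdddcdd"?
read 'c': q0 → q1
  read 'd': q1 → q2
  read 'd': q2 → q0
  read 'd': q0 → q2
  read 'c': q2 → q4
  read 'd': q4 → q3
  read 'd': q3 → q4
q0 -> q1 -> q2 -> q0 -> q2 -> q4 -> q3 -> q4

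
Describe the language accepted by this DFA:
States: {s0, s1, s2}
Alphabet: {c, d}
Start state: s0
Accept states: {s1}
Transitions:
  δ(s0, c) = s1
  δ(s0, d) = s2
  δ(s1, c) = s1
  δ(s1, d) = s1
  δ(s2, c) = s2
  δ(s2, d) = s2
Testing a few strings:
  'cd' → accept
  'cdc' → accept
  'c' → accept
  'ccd' → accept
State roles: s0=no input read; s1=started with c; s2=started with d (dead)
All strings over {c,d} starting with c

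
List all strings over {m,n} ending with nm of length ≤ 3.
nm, mnm, nnm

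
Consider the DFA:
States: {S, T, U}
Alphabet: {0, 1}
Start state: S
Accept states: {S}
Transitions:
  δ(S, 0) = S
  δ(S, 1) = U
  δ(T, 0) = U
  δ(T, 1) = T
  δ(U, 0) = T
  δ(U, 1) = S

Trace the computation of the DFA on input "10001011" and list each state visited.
read '1': S → U
  read '0': U → T
  read '0': T → U
  read '0': U → T
  read '1': T → T
  read '0': T → U
  read '1': U → S
  read '1': S → U
S -> U -> T -> U -> T -> T -> U -> S -> U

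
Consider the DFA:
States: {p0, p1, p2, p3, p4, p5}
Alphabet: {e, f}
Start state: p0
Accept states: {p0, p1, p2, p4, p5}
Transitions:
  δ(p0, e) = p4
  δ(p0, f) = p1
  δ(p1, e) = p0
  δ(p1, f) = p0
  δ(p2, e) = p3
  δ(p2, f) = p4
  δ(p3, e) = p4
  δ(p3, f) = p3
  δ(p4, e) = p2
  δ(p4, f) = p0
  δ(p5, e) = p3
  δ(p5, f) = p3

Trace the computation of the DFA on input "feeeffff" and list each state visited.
read 'f': p0 → p1
  read 'e': p1 → p0
  read 'e': p0 → p4
  read 'e': p4 → p2
  read 'f': p2 → p4
  read 'f': p4 → p0
  read 'f': p0 → p1
  read 'f': p1 → p0
p0 -> p1 -> p0 -> p4 -> p2 -> p4 -> p0 -> p1 -> p0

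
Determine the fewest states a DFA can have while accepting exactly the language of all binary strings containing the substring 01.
By Myhill–Nerode, count the distinguishable equivalence classes: three classes — no 0 yet / 0 seen but no 01 / 01 seen.
3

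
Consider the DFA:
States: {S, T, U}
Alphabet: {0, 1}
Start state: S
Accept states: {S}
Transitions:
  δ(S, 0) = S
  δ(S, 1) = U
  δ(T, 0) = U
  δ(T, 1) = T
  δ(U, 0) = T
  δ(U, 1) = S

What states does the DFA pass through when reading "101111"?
read '1': S → U
  read '0': U → T
  read '1': T → T
  read '1': T → T
  read '1': T → T
  read '1': T → T
S -> U -> T -> T -> T -> T -> T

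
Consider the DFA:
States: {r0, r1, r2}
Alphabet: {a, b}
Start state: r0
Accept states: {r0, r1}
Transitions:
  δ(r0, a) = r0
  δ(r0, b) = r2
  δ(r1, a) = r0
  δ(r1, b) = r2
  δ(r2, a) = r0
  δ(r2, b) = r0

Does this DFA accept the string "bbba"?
Processing string "bbba":
  r0 --b--> r2
  r2 --b--> r0
  r0 --b--> r2
  r2 --a--> r0
Final state: r0
Accept states: {r0, r1}
Yes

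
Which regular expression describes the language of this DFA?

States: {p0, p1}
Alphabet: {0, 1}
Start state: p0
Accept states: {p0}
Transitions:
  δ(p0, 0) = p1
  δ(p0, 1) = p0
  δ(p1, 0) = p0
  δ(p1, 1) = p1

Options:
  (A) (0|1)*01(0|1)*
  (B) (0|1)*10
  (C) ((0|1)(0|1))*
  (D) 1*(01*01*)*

Check each option against the DFA on short strings; one disagreement eliminates an option:
  (A) (0|1)*01(0|1)*: on ε the DFA stays in p0 and accepts (p0 ∈ Accept), but the regex does not match it → eliminate
  (B) (0|1)*10: on ε the DFA stays in p0 and accepts (p0 ∈ Accept), but the regex does not match it → eliminate
  (C) ((0|1)(0|1))*: on '1' the DFA goes p0 → p0 and accepts (p0 ∈ Accept), but the regex does not match it → eliminate
  (D) 1*(01*01*)*: agrees with the DFA on every string of length ≤ 6
Only (D) is consistent with the DFA.
(D) 1*(01*01*)*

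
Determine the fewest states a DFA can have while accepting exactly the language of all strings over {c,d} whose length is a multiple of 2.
By Myhill–Nerode, count the distinguishable equivalence classes: 2 classes — one per residue of the length mod 2; class i is distinguished from class j by any string of length (2 − i) mod 2.
2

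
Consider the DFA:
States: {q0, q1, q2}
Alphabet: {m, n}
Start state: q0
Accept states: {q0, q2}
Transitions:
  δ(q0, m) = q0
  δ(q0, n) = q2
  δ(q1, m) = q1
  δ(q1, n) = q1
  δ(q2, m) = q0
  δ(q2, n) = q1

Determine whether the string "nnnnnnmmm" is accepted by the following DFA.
Processing string "nnnnnnmmm":
  q0 --n--> q2
  q2 --n--> q1
  q1 --n--> q1
  q1 --n--> q1
  q1 --n--> q1
  q1 --n--> q1
  q1 --m--> q1
  q1 --m--> q1
  q1 --m--> q1
Final state: q1
Accept states: {q0, q2}
No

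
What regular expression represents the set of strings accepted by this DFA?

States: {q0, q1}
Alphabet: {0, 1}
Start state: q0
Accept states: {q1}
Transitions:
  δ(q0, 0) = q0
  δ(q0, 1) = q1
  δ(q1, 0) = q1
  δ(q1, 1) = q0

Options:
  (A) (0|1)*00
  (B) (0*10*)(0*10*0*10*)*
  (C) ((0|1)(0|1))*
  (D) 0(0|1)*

Check each option against the DFA on short strings; one disagreement eliminates an option:
  (A) (0|1)*00: on '1' the DFA goes q0 → q1 and accepts (q1 ∈ Accept), but the regex does not match it → eliminate
  (B) (0*10*)(0*10*0*10*)*: agrees with the DFA on every string of length ≤ 6
  (C) ((0|1)(0|1))*: on ε the DFA stays in q0 and rejects (q0 ∉ Accept), but the regex matches it → eliminate
  (D) 0(0|1)*: on '0' the DFA goes q0 → q0 and rejects (q0 ∉ Accept), but the regex matches it → eliminate
Only (B) is consistent with the DFA.
(B) (0*10*)(0*10*0*10*)*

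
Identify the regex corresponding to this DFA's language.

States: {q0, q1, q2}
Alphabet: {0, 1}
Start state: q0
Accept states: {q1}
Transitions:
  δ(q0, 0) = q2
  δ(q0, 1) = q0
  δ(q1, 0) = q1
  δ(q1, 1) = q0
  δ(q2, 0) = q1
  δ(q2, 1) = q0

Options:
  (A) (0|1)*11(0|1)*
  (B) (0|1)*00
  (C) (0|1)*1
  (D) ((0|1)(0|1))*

Check each option against the DFA on short strings; one disagreement eliminates an option:
  (A) (0|1)*11(0|1)*: on '00' the DFA goes q0 → q2 → q1 and accepts (q1 ∈ Accept), but the regex does not match it → eliminate
  (B) (0|1)*00: agrees with the DFA on every string of length ≤ 6
  (C) (0|1)*1: on '1' the DFA goes q0 → q0 and rejects (q0 ∉ Accept), but the regex matches it → eliminate
  (D) ((0|1)(0|1))*: on ε the DFA stays in q0 and rejects (q0 ∉ Accept), but the regex matches it → eliminate
Only (B) is consistent with the DFA.
(B) (0|1)*00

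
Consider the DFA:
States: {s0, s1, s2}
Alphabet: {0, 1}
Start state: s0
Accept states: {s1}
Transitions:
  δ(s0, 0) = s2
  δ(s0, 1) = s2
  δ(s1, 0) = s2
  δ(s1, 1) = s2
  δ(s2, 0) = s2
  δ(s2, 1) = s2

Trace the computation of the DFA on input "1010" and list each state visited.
read '1': s0 → s2
  read '0': s2 → s2
  read '1': s2 → s2
  read '0': s2 → s2
s0 -> s2 -> s2 -> s2 -> s2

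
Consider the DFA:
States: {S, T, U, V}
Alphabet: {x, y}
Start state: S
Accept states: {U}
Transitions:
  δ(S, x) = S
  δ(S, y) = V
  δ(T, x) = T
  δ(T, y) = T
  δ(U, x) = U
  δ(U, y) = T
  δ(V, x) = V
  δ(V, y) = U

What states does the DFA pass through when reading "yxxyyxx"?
read 'y': S → V
  read 'x': V → V
  read 'x': V → V
  read 'y': V → U
  read 'y': U → T
  read 'x': T → T
  read 'x': T → T
S -> V -> V -> V -> U -> T -> T -> T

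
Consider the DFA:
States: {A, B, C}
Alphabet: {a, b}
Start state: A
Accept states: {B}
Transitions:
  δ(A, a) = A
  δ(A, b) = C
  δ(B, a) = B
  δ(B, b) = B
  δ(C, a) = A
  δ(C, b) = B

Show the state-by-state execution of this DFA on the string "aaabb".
read 'a': A → A
  read 'a': A → A
  read 'a': A → A
  read 'b': A → C
  read 'b': C → B
A -> A -> A -> A -> C -> B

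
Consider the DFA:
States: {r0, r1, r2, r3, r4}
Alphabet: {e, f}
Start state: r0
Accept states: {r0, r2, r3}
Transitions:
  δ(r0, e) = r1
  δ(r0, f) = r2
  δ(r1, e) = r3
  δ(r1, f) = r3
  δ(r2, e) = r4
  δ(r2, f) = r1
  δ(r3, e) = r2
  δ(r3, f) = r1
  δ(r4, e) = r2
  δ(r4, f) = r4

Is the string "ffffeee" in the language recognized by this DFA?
Processing string "ffffeee":
  r0 --f--> r2
  r2 --f--> r1
  r1 --f--> r3
  r3 --f--> r1
  r1 --e--> r3
  r3 --e--> r2
  r2 --e--> r4
Final state: r4
Accept states: {r0, r2, r3}
No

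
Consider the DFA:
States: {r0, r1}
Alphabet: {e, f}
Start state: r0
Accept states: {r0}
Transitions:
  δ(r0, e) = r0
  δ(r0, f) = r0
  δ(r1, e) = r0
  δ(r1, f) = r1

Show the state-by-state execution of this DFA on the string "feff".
read 'f': r0 → r0
  read 'e': r0 → r0
  read 'f': r0 → r0
  read 'f': r0 → r0
r0 -> r0 -> r0 -> r0 -> r0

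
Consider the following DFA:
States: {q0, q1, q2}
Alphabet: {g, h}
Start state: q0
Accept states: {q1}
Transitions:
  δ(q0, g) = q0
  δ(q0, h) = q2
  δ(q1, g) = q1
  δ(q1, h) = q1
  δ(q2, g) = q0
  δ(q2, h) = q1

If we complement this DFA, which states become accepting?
Complement accept states = All states \ Original accept states
= {q0, q1, q2} \ {q1}
{q0, q2}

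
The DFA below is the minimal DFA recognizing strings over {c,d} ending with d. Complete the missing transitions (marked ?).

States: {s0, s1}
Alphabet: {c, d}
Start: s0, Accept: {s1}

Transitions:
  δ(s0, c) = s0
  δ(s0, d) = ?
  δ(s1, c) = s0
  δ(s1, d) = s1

From the language and accept set, identify what each state tracks — s0: last symbol not d; s1: last symbol is d.
Each missing δ(q, a) is the state matching the new tracked value after reading a.
δ(s0, d) = s1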